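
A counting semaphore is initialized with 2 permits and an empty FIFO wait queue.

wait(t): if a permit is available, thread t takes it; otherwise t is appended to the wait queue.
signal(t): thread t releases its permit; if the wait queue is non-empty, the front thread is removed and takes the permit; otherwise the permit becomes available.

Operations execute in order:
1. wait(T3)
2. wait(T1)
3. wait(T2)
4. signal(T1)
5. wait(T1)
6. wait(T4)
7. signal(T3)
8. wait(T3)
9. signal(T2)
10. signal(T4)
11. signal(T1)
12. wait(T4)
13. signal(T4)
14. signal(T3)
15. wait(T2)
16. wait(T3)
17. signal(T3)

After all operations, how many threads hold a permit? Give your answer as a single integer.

Step 1: wait(T3) -> count=1 queue=[] holders={T3}
Step 2: wait(T1) -> count=0 queue=[] holders={T1,T3}
Step 3: wait(T2) -> count=0 queue=[T2] holders={T1,T3}
Step 4: signal(T1) -> count=0 queue=[] holders={T2,T3}
Step 5: wait(T1) -> count=0 queue=[T1] holders={T2,T3}
Step 6: wait(T4) -> count=0 queue=[T1,T4] holders={T2,T3}
Step 7: signal(T3) -> count=0 queue=[T4] holders={T1,T2}
Step 8: wait(T3) -> count=0 queue=[T4,T3] holders={T1,T2}
Step 9: signal(T2) -> count=0 queue=[T3] holders={T1,T4}
Step 10: signal(T4) -> count=0 queue=[] holders={T1,T3}
Step 11: signal(T1) -> count=1 queue=[] holders={T3}
Step 12: wait(T4) -> count=0 queue=[] holders={T3,T4}
Step 13: signal(T4) -> count=1 queue=[] holders={T3}
Step 14: signal(T3) -> count=2 queue=[] holders={none}
Step 15: wait(T2) -> count=1 queue=[] holders={T2}
Step 16: wait(T3) -> count=0 queue=[] holders={T2,T3}
Step 17: signal(T3) -> count=1 queue=[] holders={T2}
Final holders: {T2} -> 1 thread(s)

Answer: 1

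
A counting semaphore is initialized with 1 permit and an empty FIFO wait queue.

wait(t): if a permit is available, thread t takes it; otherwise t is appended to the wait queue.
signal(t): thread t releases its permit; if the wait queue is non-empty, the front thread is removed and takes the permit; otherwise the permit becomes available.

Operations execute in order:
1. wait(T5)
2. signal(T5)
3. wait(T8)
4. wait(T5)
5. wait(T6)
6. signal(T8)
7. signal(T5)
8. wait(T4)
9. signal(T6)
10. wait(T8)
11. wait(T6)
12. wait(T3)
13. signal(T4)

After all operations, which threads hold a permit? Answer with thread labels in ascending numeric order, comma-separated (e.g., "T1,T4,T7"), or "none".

Step 1: wait(T5) -> count=0 queue=[] holders={T5}
Step 2: signal(T5) -> count=1 queue=[] holders={none}
Step 3: wait(T8) -> count=0 queue=[] holders={T8}
Step 4: wait(T5) -> count=0 queue=[T5] holders={T8}
Step 5: wait(T6) -> count=0 queue=[T5,T6] holders={T8}
Step 6: signal(T8) -> count=0 queue=[T6] holders={T5}
Step 7: signal(T5) -> count=0 queue=[] holders={T6}
Step 8: wait(T4) -> count=0 queue=[T4] holders={T6}
Step 9: signal(T6) -> count=0 queue=[] holders={T4}
Step 10: wait(T8) -> count=0 queue=[T8] holders={T4}
Step 11: wait(T6) -> count=0 queue=[T8,T6] holders={T4}
Step 12: wait(T3) -> count=0 queue=[T8,T6,T3] holders={T4}
Step 13: signal(T4) -> count=0 queue=[T6,T3] holders={T8}
Final holders: T8

Answer: T8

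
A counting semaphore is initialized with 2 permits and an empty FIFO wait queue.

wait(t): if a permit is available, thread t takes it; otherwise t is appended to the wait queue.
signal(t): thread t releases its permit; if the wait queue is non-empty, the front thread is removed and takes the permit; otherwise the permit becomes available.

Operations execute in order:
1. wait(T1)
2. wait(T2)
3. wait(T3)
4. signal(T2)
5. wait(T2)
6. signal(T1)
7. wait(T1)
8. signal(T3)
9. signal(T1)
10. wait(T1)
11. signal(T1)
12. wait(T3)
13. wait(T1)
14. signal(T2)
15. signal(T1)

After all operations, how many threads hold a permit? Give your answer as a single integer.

Answer: 1

Derivation:
Step 1: wait(T1) -> count=1 queue=[] holders={T1}
Step 2: wait(T2) -> count=0 queue=[] holders={T1,T2}
Step 3: wait(T3) -> count=0 queue=[T3] holders={T1,T2}
Step 4: signal(T2) -> count=0 queue=[] holders={T1,T3}
Step 5: wait(T2) -> count=0 queue=[T2] holders={T1,T3}
Step 6: signal(T1) -> count=0 queue=[] holders={T2,T3}
Step 7: wait(T1) -> count=0 queue=[T1] holders={T2,T3}
Step 8: signal(T3) -> count=0 queue=[] holders={T1,T2}
Step 9: signal(T1) -> count=1 queue=[] holders={T2}
Step 10: wait(T1) -> count=0 queue=[] holders={T1,T2}
Step 11: signal(T1) -> count=1 queue=[] holders={T2}
Step 12: wait(T3) -> count=0 queue=[] holders={T2,T3}
Step 13: wait(T1) -> count=0 queue=[T1] holders={T2,T3}
Step 14: signal(T2) -> count=0 queue=[] holders={T1,T3}
Step 15: signal(T1) -> count=1 queue=[] holders={T3}
Final holders: {T3} -> 1 thread(s)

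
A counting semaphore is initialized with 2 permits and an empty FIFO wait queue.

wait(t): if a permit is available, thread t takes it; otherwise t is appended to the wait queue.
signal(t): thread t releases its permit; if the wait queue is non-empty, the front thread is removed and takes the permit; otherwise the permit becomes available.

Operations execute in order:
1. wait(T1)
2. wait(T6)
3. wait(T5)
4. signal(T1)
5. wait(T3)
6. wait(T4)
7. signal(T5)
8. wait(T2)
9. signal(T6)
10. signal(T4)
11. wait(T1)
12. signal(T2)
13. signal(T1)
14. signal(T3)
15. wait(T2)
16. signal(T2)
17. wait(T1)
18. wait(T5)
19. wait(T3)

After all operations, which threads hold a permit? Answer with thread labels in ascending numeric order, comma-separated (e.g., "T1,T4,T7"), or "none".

Answer: T1,T5

Derivation:
Step 1: wait(T1) -> count=1 queue=[] holders={T1}
Step 2: wait(T6) -> count=0 queue=[] holders={T1,T6}
Step 3: wait(T5) -> count=0 queue=[T5] holders={T1,T6}
Step 4: signal(T1) -> count=0 queue=[] holders={T5,T6}
Step 5: wait(T3) -> count=0 queue=[T3] holders={T5,T6}
Step 6: wait(T4) -> count=0 queue=[T3,T4] holders={T5,T6}
Step 7: signal(T5) -> count=0 queue=[T4] holders={T3,T6}
Step 8: wait(T2) -> count=0 queue=[T4,T2] holders={T3,T6}
Step 9: signal(T6) -> count=0 queue=[T2] holders={T3,T4}
Step 10: signal(T4) -> count=0 queue=[] holders={T2,T3}
Step 11: wait(T1) -> count=0 queue=[T1] holders={T2,T3}
Step 12: signal(T2) -> count=0 queue=[] holders={T1,T3}
Step 13: signal(T1) -> count=1 queue=[] holders={T3}
Step 14: signal(T3) -> count=2 queue=[] holders={none}
Step 15: wait(T2) -> count=1 queue=[] holders={T2}
Step 16: signal(T2) -> count=2 queue=[] holders={none}
Step 17: wait(T1) -> count=1 queue=[] holders={T1}
Step 18: wait(T5) -> count=0 queue=[] holders={T1,T5}
Step 19: wait(T3) -> count=0 queue=[T3] holders={T1,T5}
Final holders: T1,T5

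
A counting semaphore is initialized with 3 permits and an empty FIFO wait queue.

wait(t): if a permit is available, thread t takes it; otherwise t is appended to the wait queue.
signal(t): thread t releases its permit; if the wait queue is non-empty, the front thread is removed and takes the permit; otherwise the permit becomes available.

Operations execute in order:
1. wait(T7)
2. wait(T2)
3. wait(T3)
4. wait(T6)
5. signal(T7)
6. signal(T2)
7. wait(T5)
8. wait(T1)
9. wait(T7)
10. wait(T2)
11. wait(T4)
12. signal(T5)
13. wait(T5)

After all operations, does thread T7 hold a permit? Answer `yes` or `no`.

Answer: no

Derivation:
Step 1: wait(T7) -> count=2 queue=[] holders={T7}
Step 2: wait(T2) -> count=1 queue=[] holders={T2,T7}
Step 3: wait(T3) -> count=0 queue=[] holders={T2,T3,T7}
Step 4: wait(T6) -> count=0 queue=[T6] holders={T2,T3,T7}
Step 5: signal(T7) -> count=0 queue=[] holders={T2,T3,T6}
Step 6: signal(T2) -> count=1 queue=[] holders={T3,T6}
Step 7: wait(T5) -> count=0 queue=[] holders={T3,T5,T6}
Step 8: wait(T1) -> count=0 queue=[T1] holders={T3,T5,T6}
Step 9: wait(T7) -> count=0 queue=[T1,T7] holders={T3,T5,T6}
Step 10: wait(T2) -> count=0 queue=[T1,T7,T2] holders={T3,T5,T6}
Step 11: wait(T4) -> count=0 queue=[T1,T7,T2,T4] holders={T3,T5,T6}
Step 12: signal(T5) -> count=0 queue=[T7,T2,T4] holders={T1,T3,T6}
Step 13: wait(T5) -> count=0 queue=[T7,T2,T4,T5] holders={T1,T3,T6}
Final holders: {T1,T3,T6} -> T7 not in holders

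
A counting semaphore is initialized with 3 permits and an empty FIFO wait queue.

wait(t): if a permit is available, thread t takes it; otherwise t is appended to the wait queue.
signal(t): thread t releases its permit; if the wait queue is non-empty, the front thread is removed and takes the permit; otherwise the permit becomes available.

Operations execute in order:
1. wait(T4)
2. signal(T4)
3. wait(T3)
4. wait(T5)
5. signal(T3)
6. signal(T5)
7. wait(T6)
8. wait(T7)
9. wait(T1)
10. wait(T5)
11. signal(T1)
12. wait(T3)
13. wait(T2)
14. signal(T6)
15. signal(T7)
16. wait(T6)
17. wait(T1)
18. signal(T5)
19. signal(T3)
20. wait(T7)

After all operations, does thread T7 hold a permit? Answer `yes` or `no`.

Step 1: wait(T4) -> count=2 queue=[] holders={T4}
Step 2: signal(T4) -> count=3 queue=[] holders={none}
Step 3: wait(T3) -> count=2 queue=[] holders={T3}
Step 4: wait(T5) -> count=1 queue=[] holders={T3,T5}
Step 5: signal(T3) -> count=2 queue=[] holders={T5}
Step 6: signal(T5) -> count=3 queue=[] holders={none}
Step 7: wait(T6) -> count=2 queue=[] holders={T6}
Step 8: wait(T7) -> count=1 queue=[] holders={T6,T7}
Step 9: wait(T1) -> count=0 queue=[] holders={T1,T6,T7}
Step 10: wait(T5) -> count=0 queue=[T5] holders={T1,T6,T7}
Step 11: signal(T1) -> count=0 queue=[] holders={T5,T6,T7}
Step 12: wait(T3) -> count=0 queue=[T3] holders={T5,T6,T7}
Step 13: wait(T2) -> count=0 queue=[T3,T2] holders={T5,T6,T7}
Step 14: signal(T6) -> count=0 queue=[T2] holders={T3,T5,T7}
Step 15: signal(T7) -> count=0 queue=[] holders={T2,T3,T5}
Step 16: wait(T6) -> count=0 queue=[T6] holders={T2,T3,T5}
Step 17: wait(T1) -> count=0 queue=[T6,T1] holders={T2,T3,T5}
Step 18: signal(T5) -> count=0 queue=[T1] holders={T2,T3,T6}
Step 19: signal(T3) -> count=0 queue=[] holders={T1,T2,T6}
Step 20: wait(T7) -> count=0 queue=[T7] holders={T1,T2,T6}
Final holders: {T1,T2,T6} -> T7 not in holders

Answer: no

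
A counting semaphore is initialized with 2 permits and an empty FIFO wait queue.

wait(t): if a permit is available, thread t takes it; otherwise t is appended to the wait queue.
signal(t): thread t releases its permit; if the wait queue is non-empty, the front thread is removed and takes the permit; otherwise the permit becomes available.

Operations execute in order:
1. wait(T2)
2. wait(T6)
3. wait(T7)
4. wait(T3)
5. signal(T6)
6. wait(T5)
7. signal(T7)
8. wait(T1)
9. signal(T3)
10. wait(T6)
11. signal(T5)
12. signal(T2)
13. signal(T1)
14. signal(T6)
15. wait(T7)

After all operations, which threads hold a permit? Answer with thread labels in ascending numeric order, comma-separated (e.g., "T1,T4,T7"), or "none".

Step 1: wait(T2) -> count=1 queue=[] holders={T2}
Step 2: wait(T6) -> count=0 queue=[] holders={T2,T6}
Step 3: wait(T7) -> count=0 queue=[T7] holders={T2,T6}
Step 4: wait(T3) -> count=0 queue=[T7,T3] holders={T2,T6}
Step 5: signal(T6) -> count=0 queue=[T3] holders={T2,T7}
Step 6: wait(T5) -> count=0 queue=[T3,T5] holders={T2,T7}
Step 7: signal(T7) -> count=0 queue=[T5] holders={T2,T3}
Step 8: wait(T1) -> count=0 queue=[T5,T1] holders={T2,T3}
Step 9: signal(T3) -> count=0 queue=[T1] holders={T2,T5}
Step 10: wait(T6) -> count=0 queue=[T1,T6] holders={T2,T5}
Step 11: signal(T5) -> count=0 queue=[T6] holders={T1,T2}
Step 12: signal(T2) -> count=0 queue=[] holders={T1,T6}
Step 13: signal(T1) -> count=1 queue=[] holders={T6}
Step 14: signal(T6) -> count=2 queue=[] holders={none}
Step 15: wait(T7) -> count=1 queue=[] holders={T7}
Final holders: T7

Answer: T7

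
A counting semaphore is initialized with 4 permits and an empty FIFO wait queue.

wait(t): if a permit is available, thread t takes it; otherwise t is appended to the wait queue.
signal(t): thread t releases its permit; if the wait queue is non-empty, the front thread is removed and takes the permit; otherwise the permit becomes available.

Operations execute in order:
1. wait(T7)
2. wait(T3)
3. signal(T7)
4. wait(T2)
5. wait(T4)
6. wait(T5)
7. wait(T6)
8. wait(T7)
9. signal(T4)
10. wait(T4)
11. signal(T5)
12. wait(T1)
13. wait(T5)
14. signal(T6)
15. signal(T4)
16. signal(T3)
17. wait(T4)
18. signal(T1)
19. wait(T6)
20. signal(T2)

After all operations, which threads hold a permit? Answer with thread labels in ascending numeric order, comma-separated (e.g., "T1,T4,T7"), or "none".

Step 1: wait(T7) -> count=3 queue=[] holders={T7}
Step 2: wait(T3) -> count=2 queue=[] holders={T3,T7}
Step 3: signal(T7) -> count=3 queue=[] holders={T3}
Step 4: wait(T2) -> count=2 queue=[] holders={T2,T3}
Step 5: wait(T4) -> count=1 queue=[] holders={T2,T3,T4}
Step 6: wait(T5) -> count=0 queue=[] holders={T2,T3,T4,T5}
Step 7: wait(T6) -> count=0 queue=[T6] holders={T2,T3,T4,T5}
Step 8: wait(T7) -> count=0 queue=[T6,T7] holders={T2,T3,T4,T5}
Step 9: signal(T4) -> count=0 queue=[T7] holders={T2,T3,T5,T6}
Step 10: wait(T4) -> count=0 queue=[T7,T4] holders={T2,T3,T5,T6}
Step 11: signal(T5) -> count=0 queue=[T4] holders={T2,T3,T6,T7}
Step 12: wait(T1) -> count=0 queue=[T4,T1] holders={T2,T3,T6,T7}
Step 13: wait(T5) -> count=0 queue=[T4,T1,T5] holders={T2,T3,T6,T7}
Step 14: signal(T6) -> count=0 queue=[T1,T5] holders={T2,T3,T4,T7}
Step 15: signal(T4) -> count=0 queue=[T5] holders={T1,T2,T3,T7}
Step 16: signal(T3) -> count=0 queue=[] holders={T1,T2,T5,T7}
Step 17: wait(T4) -> count=0 queue=[T4] holders={T1,T2,T5,T7}
Step 18: signal(T1) -> count=0 queue=[] holders={T2,T4,T5,T7}
Step 19: wait(T6) -> count=0 queue=[T6] holders={T2,T4,T5,T7}
Step 20: signal(T2) -> count=0 queue=[] holders={T4,T5,T6,T7}
Final holders: T4,T5,T6,T7

Answer: T4,T5,T6,T7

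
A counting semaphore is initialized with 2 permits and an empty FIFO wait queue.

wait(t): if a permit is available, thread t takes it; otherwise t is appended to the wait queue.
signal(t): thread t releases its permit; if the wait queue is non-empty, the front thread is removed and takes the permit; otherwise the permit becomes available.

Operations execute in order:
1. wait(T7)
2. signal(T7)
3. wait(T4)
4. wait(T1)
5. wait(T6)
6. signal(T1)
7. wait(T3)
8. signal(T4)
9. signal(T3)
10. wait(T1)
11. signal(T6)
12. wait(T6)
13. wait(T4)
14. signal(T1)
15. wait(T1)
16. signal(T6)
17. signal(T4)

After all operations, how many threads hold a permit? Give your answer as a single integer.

Step 1: wait(T7) -> count=1 queue=[] holders={T7}
Step 2: signal(T7) -> count=2 queue=[] holders={none}
Step 3: wait(T4) -> count=1 queue=[] holders={T4}
Step 4: wait(T1) -> count=0 queue=[] holders={T1,T4}
Step 5: wait(T6) -> count=0 queue=[T6] holders={T1,T4}
Step 6: signal(T1) -> count=0 queue=[] holders={T4,T6}
Step 7: wait(T3) -> count=0 queue=[T3] holders={T4,T6}
Step 8: signal(T4) -> count=0 queue=[] holders={T3,T6}
Step 9: signal(T3) -> count=1 queue=[] holders={T6}
Step 10: wait(T1) -> count=0 queue=[] holders={T1,T6}
Step 11: signal(T6) -> count=1 queue=[] holders={T1}
Step 12: wait(T6) -> count=0 queue=[] holders={T1,T6}
Step 13: wait(T4) -> count=0 queue=[T4] holders={T1,T6}
Step 14: signal(T1) -> count=0 queue=[] holders={T4,T6}
Step 15: wait(T1) -> count=0 queue=[T1] holders={T4,T6}
Step 16: signal(T6) -> count=0 queue=[] holders={T1,T4}
Step 17: signal(T4) -> count=1 queue=[] holders={T1}
Final holders: {T1} -> 1 thread(s)

Answer: 1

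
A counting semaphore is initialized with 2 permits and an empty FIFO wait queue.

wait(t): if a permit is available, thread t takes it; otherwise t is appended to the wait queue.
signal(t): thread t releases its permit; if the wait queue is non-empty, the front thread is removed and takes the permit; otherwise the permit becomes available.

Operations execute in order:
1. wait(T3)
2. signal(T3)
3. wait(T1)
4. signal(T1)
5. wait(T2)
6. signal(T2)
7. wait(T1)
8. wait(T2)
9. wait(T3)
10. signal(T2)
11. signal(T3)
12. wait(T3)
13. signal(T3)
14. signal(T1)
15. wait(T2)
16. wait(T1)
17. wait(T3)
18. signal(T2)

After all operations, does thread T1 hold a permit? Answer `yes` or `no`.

Answer: yes

Derivation:
Step 1: wait(T3) -> count=1 queue=[] holders={T3}
Step 2: signal(T3) -> count=2 queue=[] holders={none}
Step 3: wait(T1) -> count=1 queue=[] holders={T1}
Step 4: signal(T1) -> count=2 queue=[] holders={none}
Step 5: wait(T2) -> count=1 queue=[] holders={T2}
Step 6: signal(T2) -> count=2 queue=[] holders={none}
Step 7: wait(T1) -> count=1 queue=[] holders={T1}
Step 8: wait(T2) -> count=0 queue=[] holders={T1,T2}
Step 9: wait(T3) -> count=0 queue=[T3] holders={T1,T2}
Step 10: signal(T2) -> count=0 queue=[] holders={T1,T3}
Step 11: signal(T3) -> count=1 queue=[] holders={T1}
Step 12: wait(T3) -> count=0 queue=[] holders={T1,T3}
Step 13: signal(T3) -> count=1 queue=[] holders={T1}
Step 14: signal(T1) -> count=2 queue=[] holders={none}
Step 15: wait(T2) -> count=1 queue=[] holders={T2}
Step 16: wait(T1) -> count=0 queue=[] holders={T1,T2}
Step 17: wait(T3) -> count=0 queue=[T3] holders={T1,T2}
Step 18: signal(T2) -> count=0 queue=[] holders={T1,T3}
Final holders: {T1,T3} -> T1 in holders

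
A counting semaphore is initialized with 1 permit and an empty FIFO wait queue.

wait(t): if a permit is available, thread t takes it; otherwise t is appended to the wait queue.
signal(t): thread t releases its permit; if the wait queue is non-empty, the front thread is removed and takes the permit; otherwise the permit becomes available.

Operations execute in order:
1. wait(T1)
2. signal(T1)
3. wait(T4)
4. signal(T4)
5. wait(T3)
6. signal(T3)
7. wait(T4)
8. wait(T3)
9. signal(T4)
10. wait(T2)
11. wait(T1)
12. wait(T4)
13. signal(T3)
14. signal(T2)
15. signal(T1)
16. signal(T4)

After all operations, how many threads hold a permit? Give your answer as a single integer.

Step 1: wait(T1) -> count=0 queue=[] holders={T1}
Step 2: signal(T1) -> count=1 queue=[] holders={none}
Step 3: wait(T4) -> count=0 queue=[] holders={T4}
Step 4: signal(T4) -> count=1 queue=[] holders={none}
Step 5: wait(T3) -> count=0 queue=[] holders={T3}
Step 6: signal(T3) -> count=1 queue=[] holders={none}
Step 7: wait(T4) -> count=0 queue=[] holders={T4}
Step 8: wait(T3) -> count=0 queue=[T3] holders={T4}
Step 9: signal(T4) -> count=0 queue=[] holders={T3}
Step 10: wait(T2) -> count=0 queue=[T2] holders={T3}
Step 11: wait(T1) -> count=0 queue=[T2,T1] holders={T3}
Step 12: wait(T4) -> count=0 queue=[T2,T1,T4] holders={T3}
Step 13: signal(T3) -> count=0 queue=[T1,T4] holders={T2}
Step 14: signal(T2) -> count=0 queue=[T4] holders={T1}
Step 15: signal(T1) -> count=0 queue=[] holders={T4}
Step 16: signal(T4) -> count=1 queue=[] holders={none}
Final holders: {none} -> 0 thread(s)

Answer: 0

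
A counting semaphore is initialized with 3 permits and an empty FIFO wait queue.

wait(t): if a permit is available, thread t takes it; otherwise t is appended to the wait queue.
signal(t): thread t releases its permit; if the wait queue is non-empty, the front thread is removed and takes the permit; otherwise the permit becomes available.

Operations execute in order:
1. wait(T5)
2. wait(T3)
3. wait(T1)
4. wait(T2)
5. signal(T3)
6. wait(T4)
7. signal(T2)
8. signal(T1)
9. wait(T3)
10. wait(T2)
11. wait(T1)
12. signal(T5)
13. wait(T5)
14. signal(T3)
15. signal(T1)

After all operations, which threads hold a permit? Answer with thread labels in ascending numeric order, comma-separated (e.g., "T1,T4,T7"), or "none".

Step 1: wait(T5) -> count=2 queue=[] holders={T5}
Step 2: wait(T3) -> count=1 queue=[] holders={T3,T5}
Step 3: wait(T1) -> count=0 queue=[] holders={T1,T3,T5}
Step 4: wait(T2) -> count=0 queue=[T2] holders={T1,T3,T5}
Step 5: signal(T3) -> count=0 queue=[] holders={T1,T2,T5}
Step 6: wait(T4) -> count=0 queue=[T4] holders={T1,T2,T5}
Step 7: signal(T2) -> count=0 queue=[] holders={T1,T4,T5}
Step 8: signal(T1) -> count=1 queue=[] holders={T4,T5}
Step 9: wait(T3) -> count=0 queue=[] holders={T3,T4,T5}
Step 10: wait(T2) -> count=0 queue=[T2] holders={T3,T4,T5}
Step 11: wait(T1) -> count=0 queue=[T2,T1] holders={T3,T4,T5}
Step 12: signal(T5) -> count=0 queue=[T1] holders={T2,T3,T4}
Step 13: wait(T5) -> count=0 queue=[T1,T5] holders={T2,T3,T4}
Step 14: signal(T3) -> count=0 queue=[T5] holders={T1,T2,T4}
Step 15: signal(T1) -> count=0 queue=[] holders={T2,T4,T5}
Final holders: T2,T4,T5

Answer: T2,T4,T5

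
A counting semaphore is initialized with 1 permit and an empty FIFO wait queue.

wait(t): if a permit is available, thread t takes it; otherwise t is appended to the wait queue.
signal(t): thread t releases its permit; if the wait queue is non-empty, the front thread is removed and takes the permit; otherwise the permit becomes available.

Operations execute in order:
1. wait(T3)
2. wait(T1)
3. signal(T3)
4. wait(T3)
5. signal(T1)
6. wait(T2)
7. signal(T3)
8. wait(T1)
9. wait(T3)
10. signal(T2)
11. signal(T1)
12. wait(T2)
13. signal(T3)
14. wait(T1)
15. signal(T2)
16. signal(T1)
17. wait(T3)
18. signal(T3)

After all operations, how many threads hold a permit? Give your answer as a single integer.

Step 1: wait(T3) -> count=0 queue=[] holders={T3}
Step 2: wait(T1) -> count=0 queue=[T1] holders={T3}
Step 3: signal(T3) -> count=0 queue=[] holders={T1}
Step 4: wait(T3) -> count=0 queue=[T3] holders={T1}
Step 5: signal(T1) -> count=0 queue=[] holders={T3}
Step 6: wait(T2) -> count=0 queue=[T2] holders={T3}
Step 7: signal(T3) -> count=0 queue=[] holders={T2}
Step 8: wait(T1) -> count=0 queue=[T1] holders={T2}
Step 9: wait(T3) -> count=0 queue=[T1,T3] holders={T2}
Step 10: signal(T2) -> count=0 queue=[T3] holders={T1}
Step 11: signal(T1) -> count=0 queue=[] holders={T3}
Step 12: wait(T2) -> count=0 queue=[T2] holders={T3}
Step 13: signal(T3) -> count=0 queue=[] holders={T2}
Step 14: wait(T1) -> count=0 queue=[T1] holders={T2}
Step 15: signal(T2) -> count=0 queue=[] holders={T1}
Step 16: signal(T1) -> count=1 queue=[] holders={none}
Step 17: wait(T3) -> count=0 queue=[] holders={T3}
Step 18: signal(T3) -> count=1 queue=[] holders={none}
Final holders: {none} -> 0 thread(s)

Answer: 0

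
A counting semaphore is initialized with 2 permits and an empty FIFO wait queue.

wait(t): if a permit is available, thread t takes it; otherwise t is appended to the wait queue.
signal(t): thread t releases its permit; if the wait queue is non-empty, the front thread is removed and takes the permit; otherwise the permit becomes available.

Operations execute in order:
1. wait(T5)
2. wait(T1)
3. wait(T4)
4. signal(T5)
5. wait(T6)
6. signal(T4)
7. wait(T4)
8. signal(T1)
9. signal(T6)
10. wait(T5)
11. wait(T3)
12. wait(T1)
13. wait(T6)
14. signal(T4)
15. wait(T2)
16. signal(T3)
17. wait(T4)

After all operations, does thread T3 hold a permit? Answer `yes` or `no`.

Answer: no

Derivation:
Step 1: wait(T5) -> count=1 queue=[] holders={T5}
Step 2: wait(T1) -> count=0 queue=[] holders={T1,T5}
Step 3: wait(T4) -> count=0 queue=[T4] holders={T1,T5}
Step 4: signal(T5) -> count=0 queue=[] holders={T1,T4}
Step 5: wait(T6) -> count=0 queue=[T6] holders={T1,T4}
Step 6: signal(T4) -> count=0 queue=[] holders={T1,T6}
Step 7: wait(T4) -> count=0 queue=[T4] holders={T1,T6}
Step 8: signal(T1) -> count=0 queue=[] holders={T4,T6}
Step 9: signal(T6) -> count=1 queue=[] holders={T4}
Step 10: wait(T5) -> count=0 queue=[] holders={T4,T5}
Step 11: wait(T3) -> count=0 queue=[T3] holders={T4,T5}
Step 12: wait(T1) -> count=0 queue=[T3,T1] holders={T4,T5}
Step 13: wait(T6) -> count=0 queue=[T3,T1,T6] holders={T4,T5}
Step 14: signal(T4) -> count=0 queue=[T1,T6] holders={T3,T5}
Step 15: wait(T2) -> count=0 queue=[T1,T6,T2] holders={T3,T5}
Step 16: signal(T3) -> count=0 queue=[T6,T2] holders={T1,T5}
Step 17: wait(T4) -> count=0 queue=[T6,T2,T4] holders={T1,T5}
Final holders: {T1,T5} -> T3 not in holders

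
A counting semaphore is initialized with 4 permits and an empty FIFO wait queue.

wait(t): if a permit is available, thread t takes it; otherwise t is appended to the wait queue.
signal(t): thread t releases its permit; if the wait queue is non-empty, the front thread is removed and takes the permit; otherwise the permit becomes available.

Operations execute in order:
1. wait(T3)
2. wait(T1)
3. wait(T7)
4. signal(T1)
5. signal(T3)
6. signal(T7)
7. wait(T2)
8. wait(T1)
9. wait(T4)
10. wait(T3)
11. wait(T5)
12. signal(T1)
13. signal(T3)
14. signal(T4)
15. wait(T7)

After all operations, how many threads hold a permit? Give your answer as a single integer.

Step 1: wait(T3) -> count=3 queue=[] holders={T3}
Step 2: wait(T1) -> count=2 queue=[] holders={T1,T3}
Step 3: wait(T7) -> count=1 queue=[] holders={T1,T3,T7}
Step 4: signal(T1) -> count=2 queue=[] holders={T3,T7}
Step 5: signal(T3) -> count=3 queue=[] holders={T7}
Step 6: signal(T7) -> count=4 queue=[] holders={none}
Step 7: wait(T2) -> count=3 queue=[] holders={T2}
Step 8: wait(T1) -> count=2 queue=[] holders={T1,T2}
Step 9: wait(T4) -> count=1 queue=[] holders={T1,T2,T4}
Step 10: wait(T3) -> count=0 queue=[] holders={T1,T2,T3,T4}
Step 11: wait(T5) -> count=0 queue=[T5] holders={T1,T2,T3,T4}
Step 12: signal(T1) -> count=0 queue=[] holders={T2,T3,T4,T5}
Step 13: signal(T3) -> count=1 queue=[] holders={T2,T4,T5}
Step 14: signal(T4) -> count=2 queue=[] holders={T2,T5}
Step 15: wait(T7) -> count=1 queue=[] holders={T2,T5,T7}
Final holders: {T2,T5,T7} -> 3 thread(s)

Answer: 3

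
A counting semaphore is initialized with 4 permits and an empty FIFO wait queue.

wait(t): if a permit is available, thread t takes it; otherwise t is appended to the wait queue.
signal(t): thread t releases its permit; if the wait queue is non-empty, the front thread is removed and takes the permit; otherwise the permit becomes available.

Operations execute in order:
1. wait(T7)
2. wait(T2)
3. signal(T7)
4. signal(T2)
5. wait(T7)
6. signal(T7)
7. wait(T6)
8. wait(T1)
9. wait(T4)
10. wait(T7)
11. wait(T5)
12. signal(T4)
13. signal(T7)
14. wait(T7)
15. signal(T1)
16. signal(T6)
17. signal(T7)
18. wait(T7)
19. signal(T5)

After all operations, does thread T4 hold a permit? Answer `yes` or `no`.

Answer: no

Derivation:
Step 1: wait(T7) -> count=3 queue=[] holders={T7}
Step 2: wait(T2) -> count=2 queue=[] holders={T2,T7}
Step 3: signal(T7) -> count=3 queue=[] holders={T2}
Step 4: signal(T2) -> count=4 queue=[] holders={none}
Step 5: wait(T7) -> count=3 queue=[] holders={T7}
Step 6: signal(T7) -> count=4 queue=[] holders={none}
Step 7: wait(T6) -> count=3 queue=[] holders={T6}
Step 8: wait(T1) -> count=2 queue=[] holders={T1,T6}
Step 9: wait(T4) -> count=1 queue=[] holders={T1,T4,T6}
Step 10: wait(T7) -> count=0 queue=[] holders={T1,T4,T6,T7}
Step 11: wait(T5) -> count=0 queue=[T5] holders={T1,T4,T6,T7}
Step 12: signal(T4) -> count=0 queue=[] holders={T1,T5,T6,T7}
Step 13: signal(T7) -> count=1 queue=[] holders={T1,T5,T6}
Step 14: wait(T7) -> count=0 queue=[] holders={T1,T5,T6,T7}
Step 15: signal(T1) -> count=1 queue=[] holders={T5,T6,T7}
Step 16: signal(T6) -> count=2 queue=[] holders={T5,T7}
Step 17: signal(T7) -> count=3 queue=[] holders={T5}
Step 18: wait(T7) -> count=2 queue=[] holders={T5,T7}
Step 19: signal(T5) -> count=3 queue=[] holders={T7}
Final holders: {T7} -> T4 not in holders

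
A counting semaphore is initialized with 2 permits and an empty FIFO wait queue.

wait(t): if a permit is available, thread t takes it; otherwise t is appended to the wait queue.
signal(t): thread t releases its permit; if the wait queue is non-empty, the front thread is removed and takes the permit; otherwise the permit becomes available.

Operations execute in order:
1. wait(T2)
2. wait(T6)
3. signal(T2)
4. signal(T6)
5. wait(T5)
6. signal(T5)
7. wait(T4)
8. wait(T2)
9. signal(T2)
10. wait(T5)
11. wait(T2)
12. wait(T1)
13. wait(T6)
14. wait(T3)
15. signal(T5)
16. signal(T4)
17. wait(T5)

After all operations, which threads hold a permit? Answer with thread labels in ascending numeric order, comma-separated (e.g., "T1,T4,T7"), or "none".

Step 1: wait(T2) -> count=1 queue=[] holders={T2}
Step 2: wait(T6) -> count=0 queue=[] holders={T2,T6}
Step 3: signal(T2) -> count=1 queue=[] holders={T6}
Step 4: signal(T6) -> count=2 queue=[] holders={none}
Step 5: wait(T5) -> count=1 queue=[] holders={T5}
Step 6: signal(T5) -> count=2 queue=[] holders={none}
Step 7: wait(T4) -> count=1 queue=[] holders={T4}
Step 8: wait(T2) -> count=0 queue=[] holders={T2,T4}
Step 9: signal(T2) -> count=1 queue=[] holders={T4}
Step 10: wait(T5) -> count=0 queue=[] holders={T4,T5}
Step 11: wait(T2) -> count=0 queue=[T2] holders={T4,T5}
Step 12: wait(T1) -> count=0 queue=[T2,T1] holders={T4,T5}
Step 13: wait(T6) -> count=0 queue=[T2,T1,T6] holders={T4,T5}
Step 14: wait(T3) -> count=0 queue=[T2,T1,T6,T3] holders={T4,T5}
Step 15: signal(T5) -> count=0 queue=[T1,T6,T3] holders={T2,T4}
Step 16: signal(T4) -> count=0 queue=[T6,T3] holders={T1,T2}
Step 17: wait(T5) -> count=0 queue=[T6,T3,T5] holders={T1,T2}
Final holders: T1,T2

Answer: T1,T2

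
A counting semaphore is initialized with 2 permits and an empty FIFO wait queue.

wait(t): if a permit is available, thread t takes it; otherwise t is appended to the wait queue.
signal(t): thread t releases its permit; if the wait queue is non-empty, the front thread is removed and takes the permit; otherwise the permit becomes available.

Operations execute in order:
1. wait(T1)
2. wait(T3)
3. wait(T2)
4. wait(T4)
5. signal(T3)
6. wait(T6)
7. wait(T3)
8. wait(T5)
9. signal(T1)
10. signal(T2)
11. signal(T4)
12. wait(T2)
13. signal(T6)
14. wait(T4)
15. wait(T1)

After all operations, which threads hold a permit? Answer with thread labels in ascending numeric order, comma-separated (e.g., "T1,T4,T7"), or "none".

Answer: T3,T5

Derivation:
Step 1: wait(T1) -> count=1 queue=[] holders={T1}
Step 2: wait(T3) -> count=0 queue=[] holders={T1,T3}
Step 3: wait(T2) -> count=0 queue=[T2] holders={T1,T3}
Step 4: wait(T4) -> count=0 queue=[T2,T4] holders={T1,T3}
Step 5: signal(T3) -> count=0 queue=[T4] holders={T1,T2}
Step 6: wait(T6) -> count=0 queue=[T4,T6] holders={T1,T2}
Step 7: wait(T3) -> count=0 queue=[T4,T6,T3] holders={T1,T2}
Step 8: wait(T5) -> count=0 queue=[T4,T6,T3,T5] holders={T1,T2}
Step 9: signal(T1) -> count=0 queue=[T6,T3,T5] holders={T2,T4}
Step 10: signal(T2) -> count=0 queue=[T3,T5] holders={T4,T6}
Step 11: signal(T4) -> count=0 queue=[T5] holders={T3,T6}
Step 12: wait(T2) -> count=0 queue=[T5,T2] holders={T3,T6}
Step 13: signal(T6) -> count=0 queue=[T2] holders={T3,T5}
Step 14: wait(T4) -> count=0 queue=[T2,T4] holders={T3,T5}
Step 15: wait(T1) -> count=0 queue=[T2,T4,T1] holders={T3,T5}
Final holders: T3,T5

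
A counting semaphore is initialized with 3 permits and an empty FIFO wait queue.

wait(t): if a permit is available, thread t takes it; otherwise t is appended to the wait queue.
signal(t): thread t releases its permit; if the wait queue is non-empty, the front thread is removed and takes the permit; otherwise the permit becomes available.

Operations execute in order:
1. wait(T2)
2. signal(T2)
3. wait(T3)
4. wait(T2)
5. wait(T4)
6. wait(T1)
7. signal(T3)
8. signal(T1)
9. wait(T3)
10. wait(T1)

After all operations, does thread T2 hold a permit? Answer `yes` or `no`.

Step 1: wait(T2) -> count=2 queue=[] holders={T2}
Step 2: signal(T2) -> count=3 queue=[] holders={none}
Step 3: wait(T3) -> count=2 queue=[] holders={T3}
Step 4: wait(T2) -> count=1 queue=[] holders={T2,T3}
Step 5: wait(T4) -> count=0 queue=[] holders={T2,T3,T4}
Step 6: wait(T1) -> count=0 queue=[T1] holders={T2,T3,T4}
Step 7: signal(T3) -> count=0 queue=[] holders={T1,T2,T4}
Step 8: signal(T1) -> count=1 queue=[] holders={T2,T4}
Step 9: wait(T3) -> count=0 queue=[] holders={T2,T3,T4}
Step 10: wait(T1) -> count=0 queue=[T1] holders={T2,T3,T4}
Final holders: {T2,T3,T4} -> T2 in holders

Answer: yes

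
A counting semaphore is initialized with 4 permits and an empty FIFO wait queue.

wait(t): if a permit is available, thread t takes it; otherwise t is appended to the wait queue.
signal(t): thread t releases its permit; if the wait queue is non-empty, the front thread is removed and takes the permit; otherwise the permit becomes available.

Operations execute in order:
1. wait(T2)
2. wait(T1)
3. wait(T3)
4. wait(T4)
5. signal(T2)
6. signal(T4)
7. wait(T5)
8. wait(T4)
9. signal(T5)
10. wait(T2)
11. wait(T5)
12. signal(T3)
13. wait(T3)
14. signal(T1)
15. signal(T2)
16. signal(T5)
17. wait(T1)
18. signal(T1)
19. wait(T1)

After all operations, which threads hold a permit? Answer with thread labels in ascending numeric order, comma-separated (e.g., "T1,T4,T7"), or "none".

Answer: T1,T3,T4

Derivation:
Step 1: wait(T2) -> count=3 queue=[] holders={T2}
Step 2: wait(T1) -> count=2 queue=[] holders={T1,T2}
Step 3: wait(T3) -> count=1 queue=[] holders={T1,T2,T3}
Step 4: wait(T4) -> count=0 queue=[] holders={T1,T2,T3,T4}
Step 5: signal(T2) -> count=1 queue=[] holders={T1,T3,T4}
Step 6: signal(T4) -> count=2 queue=[] holders={T1,T3}
Step 7: wait(T5) -> count=1 queue=[] holders={T1,T3,T5}
Step 8: wait(T4) -> count=0 queue=[] holders={T1,T3,T4,T5}
Step 9: signal(T5) -> count=1 queue=[] holders={T1,T3,T4}
Step 10: wait(T2) -> count=0 queue=[] holders={T1,T2,T3,T4}
Step 11: wait(T5) -> count=0 queue=[T5] holders={T1,T2,T3,T4}
Step 12: signal(T3) -> count=0 queue=[] holders={T1,T2,T4,T5}
Step 13: wait(T3) -> count=0 queue=[T3] holders={T1,T2,T4,T5}
Step 14: signal(T1) -> count=0 queue=[] holders={T2,T3,T4,T5}
Step 15: signal(T2) -> count=1 queue=[] holders={T3,T4,T5}
Step 16: signal(T5) -> count=2 queue=[] holders={T3,T4}
Step 17: wait(T1) -> count=1 queue=[] holders={T1,T3,T4}
Step 18: signal(T1) -> count=2 queue=[] holders={T3,T4}
Step 19: wait(T1) -> count=1 queue=[] holders={T1,T3,T4}
Final holders: T1,T3,T4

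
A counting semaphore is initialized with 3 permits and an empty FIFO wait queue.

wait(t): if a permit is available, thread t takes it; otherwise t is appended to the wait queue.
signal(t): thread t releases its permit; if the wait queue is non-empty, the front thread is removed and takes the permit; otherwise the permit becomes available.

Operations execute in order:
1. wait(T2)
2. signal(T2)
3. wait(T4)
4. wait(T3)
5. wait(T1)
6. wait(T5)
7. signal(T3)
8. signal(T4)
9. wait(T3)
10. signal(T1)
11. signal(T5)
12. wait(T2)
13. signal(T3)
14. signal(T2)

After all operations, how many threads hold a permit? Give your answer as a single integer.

Step 1: wait(T2) -> count=2 queue=[] holders={T2}
Step 2: signal(T2) -> count=3 queue=[] holders={none}
Step 3: wait(T4) -> count=2 queue=[] holders={T4}
Step 4: wait(T3) -> count=1 queue=[] holders={T3,T4}
Step 5: wait(T1) -> count=0 queue=[] holders={T1,T3,T4}
Step 6: wait(T5) -> count=0 queue=[T5] holders={T1,T3,T4}
Step 7: signal(T3) -> count=0 queue=[] holders={T1,T4,T5}
Step 8: signal(T4) -> count=1 queue=[] holders={T1,T5}
Step 9: wait(T3) -> count=0 queue=[] holders={T1,T3,T5}
Step 10: signal(T1) -> count=1 queue=[] holders={T3,T5}
Step 11: signal(T5) -> count=2 queue=[] holders={T3}
Step 12: wait(T2) -> count=1 queue=[] holders={T2,T3}
Step 13: signal(T3) -> count=2 queue=[] holders={T2}
Step 14: signal(T2) -> count=3 queue=[] holders={none}
Final holders: {none} -> 0 thread(s)

Answer: 0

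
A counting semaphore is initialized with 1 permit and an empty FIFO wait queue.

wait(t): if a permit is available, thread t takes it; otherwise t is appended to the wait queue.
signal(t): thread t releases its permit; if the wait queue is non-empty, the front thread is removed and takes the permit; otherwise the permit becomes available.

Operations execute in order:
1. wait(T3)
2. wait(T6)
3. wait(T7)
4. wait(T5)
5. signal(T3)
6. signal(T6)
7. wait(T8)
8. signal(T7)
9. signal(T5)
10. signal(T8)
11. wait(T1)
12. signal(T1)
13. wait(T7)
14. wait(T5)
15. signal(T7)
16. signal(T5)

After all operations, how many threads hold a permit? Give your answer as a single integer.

Step 1: wait(T3) -> count=0 queue=[] holders={T3}
Step 2: wait(T6) -> count=0 queue=[T6] holders={T3}
Step 3: wait(T7) -> count=0 queue=[T6,T7] holders={T3}
Step 4: wait(T5) -> count=0 queue=[T6,T7,T5] holders={T3}
Step 5: signal(T3) -> count=0 queue=[T7,T5] holders={T6}
Step 6: signal(T6) -> count=0 queue=[T5] holders={T7}
Step 7: wait(T8) -> count=0 queue=[T5,T8] holders={T7}
Step 8: signal(T7) -> count=0 queue=[T8] holders={T5}
Step 9: signal(T5) -> count=0 queue=[] holders={T8}
Step 10: signal(T8) -> count=1 queue=[] holders={none}
Step 11: wait(T1) -> count=0 queue=[] holders={T1}
Step 12: signal(T1) -> count=1 queue=[] holders={none}
Step 13: wait(T7) -> count=0 queue=[] holders={T7}
Step 14: wait(T5) -> count=0 queue=[T5] holders={T7}
Step 15: signal(T7) -> count=0 queue=[] holders={T5}
Step 16: signal(T5) -> count=1 queue=[] holders={none}
Final holders: {none} -> 0 thread(s)

Answer: 0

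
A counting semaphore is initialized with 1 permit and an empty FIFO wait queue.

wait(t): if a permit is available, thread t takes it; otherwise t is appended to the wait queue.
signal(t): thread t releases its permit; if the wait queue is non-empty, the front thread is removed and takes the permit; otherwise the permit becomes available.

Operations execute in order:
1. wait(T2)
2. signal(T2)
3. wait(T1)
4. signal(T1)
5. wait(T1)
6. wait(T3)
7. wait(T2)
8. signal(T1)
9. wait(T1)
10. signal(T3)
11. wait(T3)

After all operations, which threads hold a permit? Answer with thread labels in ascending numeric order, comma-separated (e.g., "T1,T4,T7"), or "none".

Step 1: wait(T2) -> count=0 queue=[] holders={T2}
Step 2: signal(T2) -> count=1 queue=[] holders={none}
Step 3: wait(T1) -> count=0 queue=[] holders={T1}
Step 4: signal(T1) -> count=1 queue=[] holders={none}
Step 5: wait(T1) -> count=0 queue=[] holders={T1}
Step 6: wait(T3) -> count=0 queue=[T3] holders={T1}
Step 7: wait(T2) -> count=0 queue=[T3,T2] holders={T1}
Step 8: signal(T1) -> count=0 queue=[T2] holders={T3}
Step 9: wait(T1) -> count=0 queue=[T2,T1] holders={T3}
Step 10: signal(T3) -> count=0 queue=[T1] holders={T2}
Step 11: wait(T3) -> count=0 queue=[T1,T3] holders={T2}
Final holders: T2

Answer: T2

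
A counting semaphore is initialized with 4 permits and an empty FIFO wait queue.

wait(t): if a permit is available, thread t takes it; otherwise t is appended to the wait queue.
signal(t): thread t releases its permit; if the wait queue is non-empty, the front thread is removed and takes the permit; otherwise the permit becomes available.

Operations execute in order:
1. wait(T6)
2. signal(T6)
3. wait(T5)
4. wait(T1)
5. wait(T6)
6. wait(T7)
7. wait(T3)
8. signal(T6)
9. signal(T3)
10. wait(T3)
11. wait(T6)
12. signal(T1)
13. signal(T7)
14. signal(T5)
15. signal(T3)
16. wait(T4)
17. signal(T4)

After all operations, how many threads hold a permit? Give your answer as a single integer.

Answer: 1

Derivation:
Step 1: wait(T6) -> count=3 queue=[] holders={T6}
Step 2: signal(T6) -> count=4 queue=[] holders={none}
Step 3: wait(T5) -> count=3 queue=[] holders={T5}
Step 4: wait(T1) -> count=2 queue=[] holders={T1,T5}
Step 5: wait(T6) -> count=1 queue=[] holders={T1,T5,T6}
Step 6: wait(T7) -> count=0 queue=[] holders={T1,T5,T6,T7}
Step 7: wait(T3) -> count=0 queue=[T3] holders={T1,T5,T6,T7}
Step 8: signal(T6) -> count=0 queue=[] holders={T1,T3,T5,T7}
Step 9: signal(T3) -> count=1 queue=[] holders={T1,T5,T7}
Step 10: wait(T3) -> count=0 queue=[] holders={T1,T3,T5,T7}
Step 11: wait(T6) -> count=0 queue=[T6] holders={T1,T3,T5,T7}
Step 12: signal(T1) -> count=0 queue=[] holders={T3,T5,T6,T7}
Step 13: signal(T7) -> count=1 queue=[] holders={T3,T5,T6}
Step 14: signal(T5) -> count=2 queue=[] holders={T3,T6}
Step 15: signal(T3) -> count=3 queue=[] holders={T6}
Step 16: wait(T4) -> count=2 queue=[] holders={T4,T6}
Step 17: signal(T4) -> count=3 queue=[] holders={T6}
Final holders: {T6} -> 1 thread(s)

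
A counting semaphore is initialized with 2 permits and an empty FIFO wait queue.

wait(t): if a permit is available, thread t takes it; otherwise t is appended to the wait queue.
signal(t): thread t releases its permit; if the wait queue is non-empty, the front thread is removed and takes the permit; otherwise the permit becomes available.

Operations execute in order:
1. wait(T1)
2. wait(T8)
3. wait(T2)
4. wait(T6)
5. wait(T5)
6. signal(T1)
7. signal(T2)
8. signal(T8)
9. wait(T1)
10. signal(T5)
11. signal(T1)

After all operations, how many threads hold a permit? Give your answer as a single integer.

Answer: 1

Derivation:
Step 1: wait(T1) -> count=1 queue=[] holders={T1}
Step 2: wait(T8) -> count=0 queue=[] holders={T1,T8}
Step 3: wait(T2) -> count=0 queue=[T2] holders={T1,T8}
Step 4: wait(T6) -> count=0 queue=[T2,T6] holders={T1,T8}
Step 5: wait(T5) -> count=0 queue=[T2,T6,T5] holders={T1,T8}
Step 6: signal(T1) -> count=0 queue=[T6,T5] holders={T2,T8}
Step 7: signal(T2) -> count=0 queue=[T5] holders={T6,T8}
Step 8: signal(T8) -> count=0 queue=[] holders={T5,T6}
Step 9: wait(T1) -> count=0 queue=[T1] holders={T5,T6}
Step 10: signal(T5) -> count=0 queue=[] holders={T1,T6}
Step 11: signal(T1) -> count=1 queue=[] holders={T6}
Final holders: {T6} -> 1 thread(s)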